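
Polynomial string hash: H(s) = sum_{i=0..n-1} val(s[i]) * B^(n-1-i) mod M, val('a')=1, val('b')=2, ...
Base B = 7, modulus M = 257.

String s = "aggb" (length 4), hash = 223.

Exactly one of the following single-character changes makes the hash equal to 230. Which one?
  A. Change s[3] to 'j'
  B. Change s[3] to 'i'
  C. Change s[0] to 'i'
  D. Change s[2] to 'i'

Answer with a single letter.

Option A: s[3]='b'->'j', delta=(10-2)*7^0 mod 257 = 8, hash=223+8 mod 257 = 231
Option B: s[3]='b'->'i', delta=(9-2)*7^0 mod 257 = 7, hash=223+7 mod 257 = 230 <-- target
Option C: s[0]='a'->'i', delta=(9-1)*7^3 mod 257 = 174, hash=223+174 mod 257 = 140
Option D: s[2]='g'->'i', delta=(9-7)*7^1 mod 257 = 14, hash=223+14 mod 257 = 237

Answer: B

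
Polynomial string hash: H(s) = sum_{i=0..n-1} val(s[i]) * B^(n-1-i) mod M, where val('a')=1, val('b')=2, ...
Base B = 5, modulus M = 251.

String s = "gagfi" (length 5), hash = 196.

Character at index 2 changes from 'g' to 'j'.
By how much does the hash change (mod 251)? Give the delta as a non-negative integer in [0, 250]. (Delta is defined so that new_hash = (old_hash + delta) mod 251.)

Delta formula: (val(new) - val(old)) * B^(n-1-k) mod M
  val('j') - val('g') = 10 - 7 = 3
  B^(n-1-k) = 5^2 mod 251 = 25
  Delta = 3 * 25 mod 251 = 75

Answer: 75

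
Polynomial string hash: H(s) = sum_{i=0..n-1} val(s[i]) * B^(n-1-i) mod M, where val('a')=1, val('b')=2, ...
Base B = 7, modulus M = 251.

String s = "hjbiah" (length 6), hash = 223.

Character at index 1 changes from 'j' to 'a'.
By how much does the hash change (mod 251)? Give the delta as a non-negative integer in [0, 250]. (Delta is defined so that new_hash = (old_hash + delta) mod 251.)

Answer: 228

Derivation:
Delta formula: (val(new) - val(old)) * B^(n-1-k) mod M
  val('a') - val('j') = 1 - 10 = -9
  B^(n-1-k) = 7^4 mod 251 = 142
  Delta = -9 * 142 mod 251 = 228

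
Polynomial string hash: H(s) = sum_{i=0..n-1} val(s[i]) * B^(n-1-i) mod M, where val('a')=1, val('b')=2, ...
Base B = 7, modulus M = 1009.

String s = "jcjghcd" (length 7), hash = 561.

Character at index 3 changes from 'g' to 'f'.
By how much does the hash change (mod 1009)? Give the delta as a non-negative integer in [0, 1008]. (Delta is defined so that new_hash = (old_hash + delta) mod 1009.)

Answer: 666

Derivation:
Delta formula: (val(new) - val(old)) * B^(n-1-k) mod M
  val('f') - val('g') = 6 - 7 = -1
  B^(n-1-k) = 7^3 mod 1009 = 343
  Delta = -1 * 343 mod 1009 = 666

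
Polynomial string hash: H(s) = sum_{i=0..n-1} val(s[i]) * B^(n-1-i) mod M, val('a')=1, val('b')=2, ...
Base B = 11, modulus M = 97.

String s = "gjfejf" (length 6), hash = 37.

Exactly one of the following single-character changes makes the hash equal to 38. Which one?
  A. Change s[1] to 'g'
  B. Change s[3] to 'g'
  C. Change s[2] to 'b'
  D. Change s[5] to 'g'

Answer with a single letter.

Option A: s[1]='j'->'g', delta=(7-10)*11^4 mod 97 = 18, hash=37+18 mod 97 = 55
Option B: s[3]='e'->'g', delta=(7-5)*11^2 mod 97 = 48, hash=37+48 mod 97 = 85
Option C: s[2]='f'->'b', delta=(2-6)*11^3 mod 97 = 11, hash=37+11 mod 97 = 48
Option D: s[5]='f'->'g', delta=(7-6)*11^0 mod 97 = 1, hash=37+1 mod 97 = 38 <-- target

Answer: D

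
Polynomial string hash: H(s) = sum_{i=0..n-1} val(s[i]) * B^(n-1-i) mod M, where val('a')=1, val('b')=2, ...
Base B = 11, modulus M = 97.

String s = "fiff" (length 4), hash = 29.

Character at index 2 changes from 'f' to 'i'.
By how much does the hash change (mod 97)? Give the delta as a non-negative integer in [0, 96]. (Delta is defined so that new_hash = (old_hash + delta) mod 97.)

Delta formula: (val(new) - val(old)) * B^(n-1-k) mod M
  val('i') - val('f') = 9 - 6 = 3
  B^(n-1-k) = 11^1 mod 97 = 11
  Delta = 3 * 11 mod 97 = 33

Answer: 33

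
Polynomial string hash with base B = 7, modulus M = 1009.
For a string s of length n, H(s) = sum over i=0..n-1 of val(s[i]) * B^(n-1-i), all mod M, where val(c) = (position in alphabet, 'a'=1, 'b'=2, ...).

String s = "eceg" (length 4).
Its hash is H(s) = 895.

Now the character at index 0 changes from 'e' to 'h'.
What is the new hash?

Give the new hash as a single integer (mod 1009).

Answer: 915

Derivation:
val('e') = 5, val('h') = 8
Position k = 0, exponent = n-1-k = 3
B^3 mod M = 7^3 mod 1009 = 343
Delta = (8 - 5) * 343 mod 1009 = 20
New hash = (895 + 20) mod 1009 = 915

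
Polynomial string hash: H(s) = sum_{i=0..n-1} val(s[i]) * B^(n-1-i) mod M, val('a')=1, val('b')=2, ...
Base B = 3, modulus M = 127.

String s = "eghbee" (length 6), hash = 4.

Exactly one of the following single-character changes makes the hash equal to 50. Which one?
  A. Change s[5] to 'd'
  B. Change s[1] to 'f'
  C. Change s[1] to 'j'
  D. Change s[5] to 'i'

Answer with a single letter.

Option A: s[5]='e'->'d', delta=(4-5)*3^0 mod 127 = 126, hash=4+126 mod 127 = 3
Option B: s[1]='g'->'f', delta=(6-7)*3^4 mod 127 = 46, hash=4+46 mod 127 = 50 <-- target
Option C: s[1]='g'->'j', delta=(10-7)*3^4 mod 127 = 116, hash=4+116 mod 127 = 120
Option D: s[5]='e'->'i', delta=(9-5)*3^0 mod 127 = 4, hash=4+4 mod 127 = 8

Answer: B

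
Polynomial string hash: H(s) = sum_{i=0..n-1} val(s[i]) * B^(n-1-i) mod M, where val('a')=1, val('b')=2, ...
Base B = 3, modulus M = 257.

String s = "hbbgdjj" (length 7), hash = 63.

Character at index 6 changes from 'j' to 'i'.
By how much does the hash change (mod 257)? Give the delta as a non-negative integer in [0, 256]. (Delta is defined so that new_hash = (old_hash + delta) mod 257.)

Answer: 256

Derivation:
Delta formula: (val(new) - val(old)) * B^(n-1-k) mod M
  val('i') - val('j') = 9 - 10 = -1
  B^(n-1-k) = 3^0 mod 257 = 1
  Delta = -1 * 1 mod 257 = 256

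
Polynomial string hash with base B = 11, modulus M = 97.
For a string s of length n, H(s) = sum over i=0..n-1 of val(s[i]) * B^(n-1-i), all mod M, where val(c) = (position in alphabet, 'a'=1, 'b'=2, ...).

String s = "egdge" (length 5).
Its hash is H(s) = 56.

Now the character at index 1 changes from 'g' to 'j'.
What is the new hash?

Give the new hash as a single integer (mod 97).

val('g') = 7, val('j') = 10
Position k = 1, exponent = n-1-k = 3
B^3 mod M = 11^3 mod 97 = 70
Delta = (10 - 7) * 70 mod 97 = 16
New hash = (56 + 16) mod 97 = 72

Answer: 72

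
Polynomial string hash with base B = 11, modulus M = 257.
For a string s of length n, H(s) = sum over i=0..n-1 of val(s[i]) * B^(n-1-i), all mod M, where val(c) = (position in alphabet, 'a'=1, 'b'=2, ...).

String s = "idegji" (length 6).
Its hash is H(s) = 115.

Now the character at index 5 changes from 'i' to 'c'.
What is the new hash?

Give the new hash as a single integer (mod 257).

val('i') = 9, val('c') = 3
Position k = 5, exponent = n-1-k = 0
B^0 mod M = 11^0 mod 257 = 1
Delta = (3 - 9) * 1 mod 257 = 251
New hash = (115 + 251) mod 257 = 109

Answer: 109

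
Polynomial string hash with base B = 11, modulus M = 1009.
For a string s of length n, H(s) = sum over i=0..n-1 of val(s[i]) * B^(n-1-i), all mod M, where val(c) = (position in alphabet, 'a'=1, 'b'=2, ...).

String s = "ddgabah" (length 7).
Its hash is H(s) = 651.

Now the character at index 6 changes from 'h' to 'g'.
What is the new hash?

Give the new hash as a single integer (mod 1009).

Answer: 650

Derivation:
val('h') = 8, val('g') = 7
Position k = 6, exponent = n-1-k = 0
B^0 mod M = 11^0 mod 1009 = 1
Delta = (7 - 8) * 1 mod 1009 = 1008
New hash = (651 + 1008) mod 1009 = 650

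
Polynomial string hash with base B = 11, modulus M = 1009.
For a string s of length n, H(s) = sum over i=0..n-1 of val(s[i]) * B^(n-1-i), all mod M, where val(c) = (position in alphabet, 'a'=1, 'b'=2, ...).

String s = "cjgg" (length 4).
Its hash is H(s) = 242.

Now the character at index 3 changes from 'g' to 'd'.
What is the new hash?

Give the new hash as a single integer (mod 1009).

Answer: 239

Derivation:
val('g') = 7, val('d') = 4
Position k = 3, exponent = n-1-k = 0
B^0 mod M = 11^0 mod 1009 = 1
Delta = (4 - 7) * 1 mod 1009 = 1006
New hash = (242 + 1006) mod 1009 = 239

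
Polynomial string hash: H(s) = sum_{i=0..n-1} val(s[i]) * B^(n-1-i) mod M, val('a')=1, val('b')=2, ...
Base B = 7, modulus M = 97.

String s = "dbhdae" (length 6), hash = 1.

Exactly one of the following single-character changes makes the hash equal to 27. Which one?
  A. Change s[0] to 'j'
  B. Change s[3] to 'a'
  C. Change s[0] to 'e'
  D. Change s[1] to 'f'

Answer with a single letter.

Option A: s[0]='d'->'j', delta=(10-4)*7^5 mod 97 = 59, hash=1+59 mod 97 = 60
Option B: s[3]='d'->'a', delta=(1-4)*7^2 mod 97 = 47, hash=1+47 mod 97 = 48
Option C: s[0]='d'->'e', delta=(5-4)*7^5 mod 97 = 26, hash=1+26 mod 97 = 27 <-- target
Option D: s[1]='b'->'f', delta=(6-2)*7^4 mod 97 = 1, hash=1+1 mod 97 = 2

Answer: C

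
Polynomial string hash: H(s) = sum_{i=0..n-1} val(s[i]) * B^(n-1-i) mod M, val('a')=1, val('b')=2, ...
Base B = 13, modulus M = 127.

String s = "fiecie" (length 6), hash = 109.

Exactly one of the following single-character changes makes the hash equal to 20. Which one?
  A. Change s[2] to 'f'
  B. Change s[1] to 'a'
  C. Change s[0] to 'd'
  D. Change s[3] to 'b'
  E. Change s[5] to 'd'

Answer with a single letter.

Option A: s[2]='e'->'f', delta=(6-5)*13^3 mod 127 = 38, hash=109+38 mod 127 = 20 <-- target
Option B: s[1]='i'->'a', delta=(1-9)*13^4 mod 127 = 112, hash=109+112 mod 127 = 94
Option C: s[0]='f'->'d', delta=(4-6)*13^5 mod 127 = 110, hash=109+110 mod 127 = 92
Option D: s[3]='c'->'b', delta=(2-3)*13^2 mod 127 = 85, hash=109+85 mod 127 = 67
Option E: s[5]='e'->'d', delta=(4-5)*13^0 mod 127 = 126, hash=109+126 mod 127 = 108

Answer: A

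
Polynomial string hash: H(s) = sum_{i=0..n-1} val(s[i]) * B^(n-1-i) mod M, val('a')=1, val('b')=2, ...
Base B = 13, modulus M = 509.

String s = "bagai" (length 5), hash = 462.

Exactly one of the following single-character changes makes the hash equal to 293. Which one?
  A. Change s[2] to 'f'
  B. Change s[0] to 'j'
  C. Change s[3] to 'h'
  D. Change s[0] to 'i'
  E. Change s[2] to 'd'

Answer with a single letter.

Option A: s[2]='g'->'f', delta=(6-7)*13^2 mod 509 = 340, hash=462+340 mod 509 = 293 <-- target
Option B: s[0]='b'->'j', delta=(10-2)*13^4 mod 509 = 456, hash=462+456 mod 509 = 409
Option C: s[3]='a'->'h', delta=(8-1)*13^1 mod 509 = 91, hash=462+91 mod 509 = 44
Option D: s[0]='b'->'i', delta=(9-2)*13^4 mod 509 = 399, hash=462+399 mod 509 = 352
Option E: s[2]='g'->'d', delta=(4-7)*13^2 mod 509 = 2, hash=462+2 mod 509 = 464

Answer: A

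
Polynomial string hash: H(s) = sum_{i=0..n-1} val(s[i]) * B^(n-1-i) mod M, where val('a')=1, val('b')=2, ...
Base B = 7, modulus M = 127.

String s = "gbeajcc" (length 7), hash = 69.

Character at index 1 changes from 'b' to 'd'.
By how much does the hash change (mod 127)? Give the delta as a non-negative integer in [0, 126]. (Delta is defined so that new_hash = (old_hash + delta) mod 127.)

Delta formula: (val(new) - val(old)) * B^(n-1-k) mod M
  val('d') - val('b') = 4 - 2 = 2
  B^(n-1-k) = 7^5 mod 127 = 43
  Delta = 2 * 43 mod 127 = 86

Answer: 86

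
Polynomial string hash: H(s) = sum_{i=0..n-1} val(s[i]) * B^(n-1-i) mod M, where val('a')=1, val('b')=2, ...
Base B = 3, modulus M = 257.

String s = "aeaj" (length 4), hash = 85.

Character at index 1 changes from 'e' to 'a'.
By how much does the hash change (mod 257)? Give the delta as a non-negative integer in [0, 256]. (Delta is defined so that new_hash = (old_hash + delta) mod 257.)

Delta formula: (val(new) - val(old)) * B^(n-1-k) mod M
  val('a') - val('e') = 1 - 5 = -4
  B^(n-1-k) = 3^2 mod 257 = 9
  Delta = -4 * 9 mod 257 = 221

Answer: 221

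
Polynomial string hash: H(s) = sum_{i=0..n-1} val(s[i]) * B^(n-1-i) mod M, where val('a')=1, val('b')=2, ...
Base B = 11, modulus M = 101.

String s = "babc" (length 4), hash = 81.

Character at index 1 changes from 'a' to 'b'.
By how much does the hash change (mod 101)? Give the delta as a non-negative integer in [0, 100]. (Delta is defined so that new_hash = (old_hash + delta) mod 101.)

Answer: 20

Derivation:
Delta formula: (val(new) - val(old)) * B^(n-1-k) mod M
  val('b') - val('a') = 2 - 1 = 1
  B^(n-1-k) = 11^2 mod 101 = 20
  Delta = 1 * 20 mod 101 = 20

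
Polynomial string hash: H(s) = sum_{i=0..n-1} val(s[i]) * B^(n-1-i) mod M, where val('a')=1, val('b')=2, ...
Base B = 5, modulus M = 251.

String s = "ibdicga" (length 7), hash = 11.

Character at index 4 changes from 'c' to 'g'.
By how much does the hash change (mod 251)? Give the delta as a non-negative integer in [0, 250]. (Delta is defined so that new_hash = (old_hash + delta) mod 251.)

Delta formula: (val(new) - val(old)) * B^(n-1-k) mod M
  val('g') - val('c') = 7 - 3 = 4
  B^(n-1-k) = 5^2 mod 251 = 25
  Delta = 4 * 25 mod 251 = 100

Answer: 100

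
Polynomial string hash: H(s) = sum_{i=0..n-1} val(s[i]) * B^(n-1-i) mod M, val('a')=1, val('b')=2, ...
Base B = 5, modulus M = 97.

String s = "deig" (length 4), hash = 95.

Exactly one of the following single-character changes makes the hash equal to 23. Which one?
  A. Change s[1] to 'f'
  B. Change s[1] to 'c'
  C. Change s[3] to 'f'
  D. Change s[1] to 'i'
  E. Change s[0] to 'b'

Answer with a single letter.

Answer: A

Derivation:
Option A: s[1]='e'->'f', delta=(6-5)*5^2 mod 97 = 25, hash=95+25 mod 97 = 23 <-- target
Option B: s[1]='e'->'c', delta=(3-5)*5^2 mod 97 = 47, hash=95+47 mod 97 = 45
Option C: s[3]='g'->'f', delta=(6-7)*5^0 mod 97 = 96, hash=95+96 mod 97 = 94
Option D: s[1]='e'->'i', delta=(9-5)*5^2 mod 97 = 3, hash=95+3 mod 97 = 1
Option E: s[0]='d'->'b', delta=(2-4)*5^3 mod 97 = 41, hash=95+41 mod 97 = 39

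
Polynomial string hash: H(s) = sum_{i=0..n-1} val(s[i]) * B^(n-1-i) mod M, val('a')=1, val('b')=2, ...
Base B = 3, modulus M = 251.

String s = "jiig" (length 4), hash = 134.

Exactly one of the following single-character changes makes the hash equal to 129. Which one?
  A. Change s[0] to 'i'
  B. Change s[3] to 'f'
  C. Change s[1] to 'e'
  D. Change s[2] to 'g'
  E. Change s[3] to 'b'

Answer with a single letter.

Answer: E

Derivation:
Option A: s[0]='j'->'i', delta=(9-10)*3^3 mod 251 = 224, hash=134+224 mod 251 = 107
Option B: s[3]='g'->'f', delta=(6-7)*3^0 mod 251 = 250, hash=134+250 mod 251 = 133
Option C: s[1]='i'->'e', delta=(5-9)*3^2 mod 251 = 215, hash=134+215 mod 251 = 98
Option D: s[2]='i'->'g', delta=(7-9)*3^1 mod 251 = 245, hash=134+245 mod 251 = 128
Option E: s[3]='g'->'b', delta=(2-7)*3^0 mod 251 = 246, hash=134+246 mod 251 = 129 <-- target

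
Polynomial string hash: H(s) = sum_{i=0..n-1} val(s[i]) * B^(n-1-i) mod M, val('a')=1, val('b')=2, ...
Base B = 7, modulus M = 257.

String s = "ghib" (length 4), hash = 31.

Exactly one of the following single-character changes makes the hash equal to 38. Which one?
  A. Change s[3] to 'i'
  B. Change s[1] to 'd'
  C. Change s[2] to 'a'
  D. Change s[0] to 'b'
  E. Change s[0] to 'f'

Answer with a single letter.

Option A: s[3]='b'->'i', delta=(9-2)*7^0 mod 257 = 7, hash=31+7 mod 257 = 38 <-- target
Option B: s[1]='h'->'d', delta=(4-8)*7^2 mod 257 = 61, hash=31+61 mod 257 = 92
Option C: s[2]='i'->'a', delta=(1-9)*7^1 mod 257 = 201, hash=31+201 mod 257 = 232
Option D: s[0]='g'->'b', delta=(2-7)*7^3 mod 257 = 84, hash=31+84 mod 257 = 115
Option E: s[0]='g'->'f', delta=(6-7)*7^3 mod 257 = 171, hash=31+171 mod 257 = 202

Answer: A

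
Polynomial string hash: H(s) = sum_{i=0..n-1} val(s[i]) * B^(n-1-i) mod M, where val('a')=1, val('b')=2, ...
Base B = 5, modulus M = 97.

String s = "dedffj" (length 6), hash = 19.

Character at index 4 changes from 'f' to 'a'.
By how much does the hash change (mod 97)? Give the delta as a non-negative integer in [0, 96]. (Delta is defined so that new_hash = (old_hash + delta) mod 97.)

Delta formula: (val(new) - val(old)) * B^(n-1-k) mod M
  val('a') - val('f') = 1 - 6 = -5
  B^(n-1-k) = 5^1 mod 97 = 5
  Delta = -5 * 5 mod 97 = 72

Answer: 72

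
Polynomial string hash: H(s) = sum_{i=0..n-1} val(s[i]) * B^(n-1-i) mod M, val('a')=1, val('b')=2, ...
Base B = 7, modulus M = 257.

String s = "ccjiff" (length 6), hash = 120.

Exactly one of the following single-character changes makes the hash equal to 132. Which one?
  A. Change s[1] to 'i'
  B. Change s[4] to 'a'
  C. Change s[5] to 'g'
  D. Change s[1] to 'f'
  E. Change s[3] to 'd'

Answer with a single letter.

Answer: E

Derivation:
Option A: s[1]='c'->'i', delta=(9-3)*7^4 mod 257 = 14, hash=120+14 mod 257 = 134
Option B: s[4]='f'->'a', delta=(1-6)*7^1 mod 257 = 222, hash=120+222 mod 257 = 85
Option C: s[5]='f'->'g', delta=(7-6)*7^0 mod 257 = 1, hash=120+1 mod 257 = 121
Option D: s[1]='c'->'f', delta=(6-3)*7^4 mod 257 = 7, hash=120+7 mod 257 = 127
Option E: s[3]='i'->'d', delta=(4-9)*7^2 mod 257 = 12, hash=120+12 mod 257 = 132 <-- target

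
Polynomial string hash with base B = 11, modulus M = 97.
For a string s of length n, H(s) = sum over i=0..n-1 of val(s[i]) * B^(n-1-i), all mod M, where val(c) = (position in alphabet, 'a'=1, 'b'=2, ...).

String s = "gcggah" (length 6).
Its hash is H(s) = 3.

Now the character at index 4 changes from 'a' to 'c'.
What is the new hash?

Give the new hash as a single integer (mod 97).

val('a') = 1, val('c') = 3
Position k = 4, exponent = n-1-k = 1
B^1 mod M = 11^1 mod 97 = 11
Delta = (3 - 1) * 11 mod 97 = 22
New hash = (3 + 22) mod 97 = 25

Answer: 25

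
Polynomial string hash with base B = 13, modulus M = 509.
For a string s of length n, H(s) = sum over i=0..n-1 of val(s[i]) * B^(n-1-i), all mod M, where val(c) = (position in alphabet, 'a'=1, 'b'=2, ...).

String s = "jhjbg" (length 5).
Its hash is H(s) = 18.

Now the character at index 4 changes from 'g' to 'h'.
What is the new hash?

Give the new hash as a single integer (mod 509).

Answer: 19

Derivation:
val('g') = 7, val('h') = 8
Position k = 4, exponent = n-1-k = 0
B^0 mod M = 13^0 mod 509 = 1
Delta = (8 - 7) * 1 mod 509 = 1
New hash = (18 + 1) mod 509 = 19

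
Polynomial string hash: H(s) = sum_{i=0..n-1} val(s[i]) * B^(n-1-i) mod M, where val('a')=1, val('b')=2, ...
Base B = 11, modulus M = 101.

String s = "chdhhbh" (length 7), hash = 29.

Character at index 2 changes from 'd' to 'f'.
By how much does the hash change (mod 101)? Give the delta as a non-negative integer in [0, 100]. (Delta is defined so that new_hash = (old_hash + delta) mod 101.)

Answer: 93

Derivation:
Delta formula: (val(new) - val(old)) * B^(n-1-k) mod M
  val('f') - val('d') = 6 - 4 = 2
  B^(n-1-k) = 11^4 mod 101 = 97
  Delta = 2 * 97 mod 101 = 93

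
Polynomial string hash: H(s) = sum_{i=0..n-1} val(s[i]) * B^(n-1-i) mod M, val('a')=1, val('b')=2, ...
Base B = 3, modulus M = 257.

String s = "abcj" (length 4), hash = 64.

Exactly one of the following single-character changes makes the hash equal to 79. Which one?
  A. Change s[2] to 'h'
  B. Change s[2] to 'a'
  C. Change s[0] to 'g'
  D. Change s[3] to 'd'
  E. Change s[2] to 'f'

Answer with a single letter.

Answer: A

Derivation:
Option A: s[2]='c'->'h', delta=(8-3)*3^1 mod 257 = 15, hash=64+15 mod 257 = 79 <-- target
Option B: s[2]='c'->'a', delta=(1-3)*3^1 mod 257 = 251, hash=64+251 mod 257 = 58
Option C: s[0]='a'->'g', delta=(7-1)*3^3 mod 257 = 162, hash=64+162 mod 257 = 226
Option D: s[3]='j'->'d', delta=(4-10)*3^0 mod 257 = 251, hash=64+251 mod 257 = 58
Option E: s[2]='c'->'f', delta=(6-3)*3^1 mod 257 = 9, hash=64+9 mod 257 = 73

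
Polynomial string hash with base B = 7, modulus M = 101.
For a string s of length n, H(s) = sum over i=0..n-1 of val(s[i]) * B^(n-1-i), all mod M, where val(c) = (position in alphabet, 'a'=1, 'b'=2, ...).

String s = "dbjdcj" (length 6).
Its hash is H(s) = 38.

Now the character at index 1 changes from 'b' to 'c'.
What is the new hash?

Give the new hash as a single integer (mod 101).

val('b') = 2, val('c') = 3
Position k = 1, exponent = n-1-k = 4
B^4 mod M = 7^4 mod 101 = 78
Delta = (3 - 2) * 78 mod 101 = 78
New hash = (38 + 78) mod 101 = 15

Answer: 15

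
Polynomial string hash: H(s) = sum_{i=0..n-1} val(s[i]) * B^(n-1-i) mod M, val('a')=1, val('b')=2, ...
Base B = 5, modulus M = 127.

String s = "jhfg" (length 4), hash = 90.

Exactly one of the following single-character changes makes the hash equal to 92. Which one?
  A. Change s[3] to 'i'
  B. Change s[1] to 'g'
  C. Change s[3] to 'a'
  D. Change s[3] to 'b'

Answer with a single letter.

Answer: A

Derivation:
Option A: s[3]='g'->'i', delta=(9-7)*5^0 mod 127 = 2, hash=90+2 mod 127 = 92 <-- target
Option B: s[1]='h'->'g', delta=(7-8)*5^2 mod 127 = 102, hash=90+102 mod 127 = 65
Option C: s[3]='g'->'a', delta=(1-7)*5^0 mod 127 = 121, hash=90+121 mod 127 = 84
Option D: s[3]='g'->'b', delta=(2-7)*5^0 mod 127 = 122, hash=90+122 mod 127 = 85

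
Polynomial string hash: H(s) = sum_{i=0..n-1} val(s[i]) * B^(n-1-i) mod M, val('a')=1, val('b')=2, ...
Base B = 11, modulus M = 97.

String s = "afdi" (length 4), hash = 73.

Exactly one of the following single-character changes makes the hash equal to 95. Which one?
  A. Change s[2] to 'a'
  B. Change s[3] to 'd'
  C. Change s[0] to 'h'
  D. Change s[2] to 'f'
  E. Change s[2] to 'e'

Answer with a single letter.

Answer: D

Derivation:
Option A: s[2]='d'->'a', delta=(1-4)*11^1 mod 97 = 64, hash=73+64 mod 97 = 40
Option B: s[3]='i'->'d', delta=(4-9)*11^0 mod 97 = 92, hash=73+92 mod 97 = 68
Option C: s[0]='a'->'h', delta=(8-1)*11^3 mod 97 = 5, hash=73+5 mod 97 = 78
Option D: s[2]='d'->'f', delta=(6-4)*11^1 mod 97 = 22, hash=73+22 mod 97 = 95 <-- target
Option E: s[2]='d'->'e', delta=(5-4)*11^1 mod 97 = 11, hash=73+11 mod 97 = 84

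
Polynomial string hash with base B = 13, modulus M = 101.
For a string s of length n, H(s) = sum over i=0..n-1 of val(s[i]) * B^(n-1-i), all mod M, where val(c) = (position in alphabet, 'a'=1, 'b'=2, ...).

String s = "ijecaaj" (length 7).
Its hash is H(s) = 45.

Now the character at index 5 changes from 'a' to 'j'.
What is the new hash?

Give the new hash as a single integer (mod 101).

val('a') = 1, val('j') = 10
Position k = 5, exponent = n-1-k = 1
B^1 mod M = 13^1 mod 101 = 13
Delta = (10 - 1) * 13 mod 101 = 16
New hash = (45 + 16) mod 101 = 61

Answer: 61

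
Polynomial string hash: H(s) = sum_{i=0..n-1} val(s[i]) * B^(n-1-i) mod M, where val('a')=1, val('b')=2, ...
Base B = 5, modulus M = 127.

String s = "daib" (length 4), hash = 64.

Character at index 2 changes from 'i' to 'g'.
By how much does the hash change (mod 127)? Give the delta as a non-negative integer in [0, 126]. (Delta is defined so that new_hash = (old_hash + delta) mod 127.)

Delta formula: (val(new) - val(old)) * B^(n-1-k) mod M
  val('g') - val('i') = 7 - 9 = -2
  B^(n-1-k) = 5^1 mod 127 = 5
  Delta = -2 * 5 mod 127 = 117

Answer: 117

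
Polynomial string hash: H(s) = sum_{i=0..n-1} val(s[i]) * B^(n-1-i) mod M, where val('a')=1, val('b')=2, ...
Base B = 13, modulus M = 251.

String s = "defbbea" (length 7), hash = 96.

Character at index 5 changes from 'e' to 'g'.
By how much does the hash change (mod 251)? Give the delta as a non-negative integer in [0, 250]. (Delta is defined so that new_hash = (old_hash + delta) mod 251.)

Answer: 26

Derivation:
Delta formula: (val(new) - val(old)) * B^(n-1-k) mod M
  val('g') - val('e') = 7 - 5 = 2
  B^(n-1-k) = 13^1 mod 251 = 13
  Delta = 2 * 13 mod 251 = 26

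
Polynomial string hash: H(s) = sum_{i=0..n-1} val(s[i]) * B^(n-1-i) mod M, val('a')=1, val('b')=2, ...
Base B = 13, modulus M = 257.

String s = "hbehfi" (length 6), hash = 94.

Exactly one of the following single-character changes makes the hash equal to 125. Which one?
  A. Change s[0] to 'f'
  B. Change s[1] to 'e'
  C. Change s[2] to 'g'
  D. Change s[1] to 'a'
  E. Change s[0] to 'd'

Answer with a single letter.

Answer: E

Derivation:
Option A: s[0]='h'->'f', delta=(6-8)*13^5 mod 257 = 144, hash=94+144 mod 257 = 238
Option B: s[1]='b'->'e', delta=(5-2)*13^4 mod 257 = 102, hash=94+102 mod 257 = 196
Option C: s[2]='e'->'g', delta=(7-5)*13^3 mod 257 = 25, hash=94+25 mod 257 = 119
Option D: s[1]='b'->'a', delta=(1-2)*13^4 mod 257 = 223, hash=94+223 mod 257 = 60
Option E: s[0]='h'->'d', delta=(4-8)*13^5 mod 257 = 31, hash=94+31 mod 257 = 125 <-- target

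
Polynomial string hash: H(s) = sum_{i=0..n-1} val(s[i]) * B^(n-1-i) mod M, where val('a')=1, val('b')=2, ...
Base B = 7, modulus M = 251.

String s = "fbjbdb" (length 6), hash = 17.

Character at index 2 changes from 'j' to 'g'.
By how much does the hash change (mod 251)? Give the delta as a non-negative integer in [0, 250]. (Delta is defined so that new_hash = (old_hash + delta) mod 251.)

Answer: 226

Derivation:
Delta formula: (val(new) - val(old)) * B^(n-1-k) mod M
  val('g') - val('j') = 7 - 10 = -3
  B^(n-1-k) = 7^3 mod 251 = 92
  Delta = -3 * 92 mod 251 = 226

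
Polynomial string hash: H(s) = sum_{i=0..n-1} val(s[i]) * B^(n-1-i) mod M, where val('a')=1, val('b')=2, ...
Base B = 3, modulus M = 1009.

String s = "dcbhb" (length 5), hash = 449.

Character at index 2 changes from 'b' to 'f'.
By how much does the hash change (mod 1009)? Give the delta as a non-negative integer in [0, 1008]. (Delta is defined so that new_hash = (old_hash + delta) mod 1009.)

Answer: 36

Derivation:
Delta formula: (val(new) - val(old)) * B^(n-1-k) mod M
  val('f') - val('b') = 6 - 2 = 4
  B^(n-1-k) = 3^2 mod 1009 = 9
  Delta = 4 * 9 mod 1009 = 36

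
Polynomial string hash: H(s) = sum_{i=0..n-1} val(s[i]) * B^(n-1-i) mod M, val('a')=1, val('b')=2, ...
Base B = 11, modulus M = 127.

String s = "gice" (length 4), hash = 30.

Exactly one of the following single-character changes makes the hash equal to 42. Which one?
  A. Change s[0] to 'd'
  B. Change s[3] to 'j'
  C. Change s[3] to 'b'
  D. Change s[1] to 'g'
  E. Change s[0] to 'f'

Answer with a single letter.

Option A: s[0]='g'->'d', delta=(4-7)*11^3 mod 127 = 71, hash=30+71 mod 127 = 101
Option B: s[3]='e'->'j', delta=(10-5)*11^0 mod 127 = 5, hash=30+5 mod 127 = 35
Option C: s[3]='e'->'b', delta=(2-5)*11^0 mod 127 = 124, hash=30+124 mod 127 = 27
Option D: s[1]='i'->'g', delta=(7-9)*11^2 mod 127 = 12, hash=30+12 mod 127 = 42 <-- target
Option E: s[0]='g'->'f', delta=(6-7)*11^3 mod 127 = 66, hash=30+66 mod 127 = 96

Answer: D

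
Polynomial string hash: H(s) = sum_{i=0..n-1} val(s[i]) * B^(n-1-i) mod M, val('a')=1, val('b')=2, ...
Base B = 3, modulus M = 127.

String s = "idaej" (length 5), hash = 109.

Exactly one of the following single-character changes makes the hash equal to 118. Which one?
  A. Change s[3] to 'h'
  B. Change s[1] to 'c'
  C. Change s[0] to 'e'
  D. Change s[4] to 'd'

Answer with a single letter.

Option A: s[3]='e'->'h', delta=(8-5)*3^1 mod 127 = 9, hash=109+9 mod 127 = 118 <-- target
Option B: s[1]='d'->'c', delta=(3-4)*3^3 mod 127 = 100, hash=109+100 mod 127 = 82
Option C: s[0]='i'->'e', delta=(5-9)*3^4 mod 127 = 57, hash=109+57 mod 127 = 39
Option D: s[4]='j'->'d', delta=(4-10)*3^0 mod 127 = 121, hash=109+121 mod 127 = 103

Answer: A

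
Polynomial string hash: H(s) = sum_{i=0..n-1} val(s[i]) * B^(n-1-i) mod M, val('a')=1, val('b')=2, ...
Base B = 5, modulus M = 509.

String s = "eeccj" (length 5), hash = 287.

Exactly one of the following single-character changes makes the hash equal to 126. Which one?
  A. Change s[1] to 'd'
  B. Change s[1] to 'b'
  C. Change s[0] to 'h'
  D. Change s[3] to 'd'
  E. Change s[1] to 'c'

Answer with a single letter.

Option A: s[1]='e'->'d', delta=(4-5)*5^3 mod 509 = 384, hash=287+384 mod 509 = 162
Option B: s[1]='e'->'b', delta=(2-5)*5^3 mod 509 = 134, hash=287+134 mod 509 = 421
Option C: s[0]='e'->'h', delta=(8-5)*5^4 mod 509 = 348, hash=287+348 mod 509 = 126 <-- target
Option D: s[3]='c'->'d', delta=(4-3)*5^1 mod 509 = 5, hash=287+5 mod 509 = 292
Option E: s[1]='e'->'c', delta=(3-5)*5^3 mod 509 = 259, hash=287+259 mod 509 = 37

Answer: C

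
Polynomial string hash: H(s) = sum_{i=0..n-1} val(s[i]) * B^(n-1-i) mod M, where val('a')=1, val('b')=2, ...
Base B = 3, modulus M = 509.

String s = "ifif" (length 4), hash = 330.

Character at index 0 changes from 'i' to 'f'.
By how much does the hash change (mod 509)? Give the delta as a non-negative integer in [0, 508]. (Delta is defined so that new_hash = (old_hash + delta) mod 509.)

Answer: 428

Derivation:
Delta formula: (val(new) - val(old)) * B^(n-1-k) mod M
  val('f') - val('i') = 6 - 9 = -3
  B^(n-1-k) = 3^3 mod 509 = 27
  Delta = -3 * 27 mod 509 = 428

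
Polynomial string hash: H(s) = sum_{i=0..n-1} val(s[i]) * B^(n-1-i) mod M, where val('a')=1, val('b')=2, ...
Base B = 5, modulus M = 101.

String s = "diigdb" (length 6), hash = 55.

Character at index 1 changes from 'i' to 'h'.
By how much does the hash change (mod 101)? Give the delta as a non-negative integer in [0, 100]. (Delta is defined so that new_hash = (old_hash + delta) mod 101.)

Answer: 82

Derivation:
Delta formula: (val(new) - val(old)) * B^(n-1-k) mod M
  val('h') - val('i') = 8 - 9 = -1
  B^(n-1-k) = 5^4 mod 101 = 19
  Delta = -1 * 19 mod 101 = 82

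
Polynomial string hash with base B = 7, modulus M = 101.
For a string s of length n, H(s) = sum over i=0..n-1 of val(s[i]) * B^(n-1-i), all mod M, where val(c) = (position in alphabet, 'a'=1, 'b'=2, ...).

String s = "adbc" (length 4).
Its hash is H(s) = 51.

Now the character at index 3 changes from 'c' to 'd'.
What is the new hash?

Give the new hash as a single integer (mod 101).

Answer: 52

Derivation:
val('c') = 3, val('d') = 4
Position k = 3, exponent = n-1-k = 0
B^0 mod M = 7^0 mod 101 = 1
Delta = (4 - 3) * 1 mod 101 = 1
New hash = (51 + 1) mod 101 = 52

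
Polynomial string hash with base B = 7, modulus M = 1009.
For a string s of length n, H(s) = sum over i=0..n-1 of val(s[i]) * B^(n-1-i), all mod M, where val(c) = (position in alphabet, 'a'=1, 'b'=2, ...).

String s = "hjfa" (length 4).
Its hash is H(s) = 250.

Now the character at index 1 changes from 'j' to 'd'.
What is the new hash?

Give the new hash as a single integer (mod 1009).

val('j') = 10, val('d') = 4
Position k = 1, exponent = n-1-k = 2
B^2 mod M = 7^2 mod 1009 = 49
Delta = (4 - 10) * 49 mod 1009 = 715
New hash = (250 + 715) mod 1009 = 965

Answer: 965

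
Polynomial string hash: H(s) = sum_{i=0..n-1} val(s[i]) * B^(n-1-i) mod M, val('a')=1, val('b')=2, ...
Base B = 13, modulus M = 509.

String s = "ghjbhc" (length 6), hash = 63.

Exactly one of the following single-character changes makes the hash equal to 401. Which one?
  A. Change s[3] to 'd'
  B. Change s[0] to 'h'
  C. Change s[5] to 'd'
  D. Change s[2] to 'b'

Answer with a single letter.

Option A: s[3]='b'->'d', delta=(4-2)*13^2 mod 509 = 338, hash=63+338 mod 509 = 401 <-- target
Option B: s[0]='g'->'h', delta=(8-7)*13^5 mod 509 = 232, hash=63+232 mod 509 = 295
Option C: s[5]='c'->'d', delta=(4-3)*13^0 mod 509 = 1, hash=63+1 mod 509 = 64
Option D: s[2]='j'->'b', delta=(2-10)*13^3 mod 509 = 239, hash=63+239 mod 509 = 302

Answer: A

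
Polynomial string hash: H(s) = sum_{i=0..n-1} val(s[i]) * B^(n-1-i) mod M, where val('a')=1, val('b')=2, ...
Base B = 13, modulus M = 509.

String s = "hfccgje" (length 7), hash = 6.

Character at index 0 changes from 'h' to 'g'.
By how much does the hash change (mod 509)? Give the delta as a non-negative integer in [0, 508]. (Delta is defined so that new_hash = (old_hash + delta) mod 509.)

Answer: 38

Derivation:
Delta formula: (val(new) - val(old)) * B^(n-1-k) mod M
  val('g') - val('h') = 7 - 8 = -1
  B^(n-1-k) = 13^6 mod 509 = 471
  Delta = -1 * 471 mod 509 = 38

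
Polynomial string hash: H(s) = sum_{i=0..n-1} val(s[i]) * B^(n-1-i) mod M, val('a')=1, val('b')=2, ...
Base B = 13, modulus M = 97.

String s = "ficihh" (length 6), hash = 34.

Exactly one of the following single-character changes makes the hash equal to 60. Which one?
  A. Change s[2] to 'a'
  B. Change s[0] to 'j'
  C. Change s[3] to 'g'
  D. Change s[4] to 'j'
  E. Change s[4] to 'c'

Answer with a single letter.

Option A: s[2]='c'->'a', delta=(1-3)*13^3 mod 97 = 68, hash=34+68 mod 97 = 5
Option B: s[0]='f'->'j', delta=(10-6)*13^5 mod 97 = 5, hash=34+5 mod 97 = 39
Option C: s[3]='i'->'g', delta=(7-9)*13^2 mod 97 = 50, hash=34+50 mod 97 = 84
Option D: s[4]='h'->'j', delta=(10-8)*13^1 mod 97 = 26, hash=34+26 mod 97 = 60 <-- target
Option E: s[4]='h'->'c', delta=(3-8)*13^1 mod 97 = 32, hash=34+32 mod 97 = 66

Answer: D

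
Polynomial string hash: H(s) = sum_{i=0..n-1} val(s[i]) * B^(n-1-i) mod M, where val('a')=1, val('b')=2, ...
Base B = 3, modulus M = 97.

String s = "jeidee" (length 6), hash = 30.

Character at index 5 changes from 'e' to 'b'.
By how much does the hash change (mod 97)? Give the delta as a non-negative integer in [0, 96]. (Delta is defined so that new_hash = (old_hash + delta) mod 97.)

Answer: 94

Derivation:
Delta formula: (val(new) - val(old)) * B^(n-1-k) mod M
  val('b') - val('e') = 2 - 5 = -3
  B^(n-1-k) = 3^0 mod 97 = 1
  Delta = -3 * 1 mod 97 = 94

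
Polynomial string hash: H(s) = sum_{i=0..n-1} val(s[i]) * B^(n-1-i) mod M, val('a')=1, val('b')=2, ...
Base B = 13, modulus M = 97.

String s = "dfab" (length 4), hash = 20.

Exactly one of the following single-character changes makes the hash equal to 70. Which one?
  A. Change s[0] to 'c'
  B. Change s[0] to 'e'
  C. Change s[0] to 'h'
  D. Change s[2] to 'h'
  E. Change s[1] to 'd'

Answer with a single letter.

Answer: E

Derivation:
Option A: s[0]='d'->'c', delta=(3-4)*13^3 mod 97 = 34, hash=20+34 mod 97 = 54
Option B: s[0]='d'->'e', delta=(5-4)*13^3 mod 97 = 63, hash=20+63 mod 97 = 83
Option C: s[0]='d'->'h', delta=(8-4)*13^3 mod 97 = 58, hash=20+58 mod 97 = 78
Option D: s[2]='a'->'h', delta=(8-1)*13^1 mod 97 = 91, hash=20+91 mod 97 = 14
Option E: s[1]='f'->'d', delta=(4-6)*13^2 mod 97 = 50, hash=20+50 mod 97 = 70 <-- target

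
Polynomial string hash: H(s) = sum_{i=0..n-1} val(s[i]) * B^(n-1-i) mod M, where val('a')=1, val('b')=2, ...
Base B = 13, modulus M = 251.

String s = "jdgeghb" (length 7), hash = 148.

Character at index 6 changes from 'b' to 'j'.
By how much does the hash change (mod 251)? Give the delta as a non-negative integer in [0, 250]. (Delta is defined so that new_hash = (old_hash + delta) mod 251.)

Answer: 8

Derivation:
Delta formula: (val(new) - val(old)) * B^(n-1-k) mod M
  val('j') - val('b') = 10 - 2 = 8
  B^(n-1-k) = 13^0 mod 251 = 1
  Delta = 8 * 1 mod 251 = 8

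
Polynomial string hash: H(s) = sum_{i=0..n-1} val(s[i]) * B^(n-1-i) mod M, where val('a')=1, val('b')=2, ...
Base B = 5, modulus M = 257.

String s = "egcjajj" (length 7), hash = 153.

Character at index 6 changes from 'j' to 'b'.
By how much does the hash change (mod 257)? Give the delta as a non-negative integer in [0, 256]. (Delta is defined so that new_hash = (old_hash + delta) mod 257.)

Delta formula: (val(new) - val(old)) * B^(n-1-k) mod M
  val('b') - val('j') = 2 - 10 = -8
  B^(n-1-k) = 5^0 mod 257 = 1
  Delta = -8 * 1 mod 257 = 249

Answer: 249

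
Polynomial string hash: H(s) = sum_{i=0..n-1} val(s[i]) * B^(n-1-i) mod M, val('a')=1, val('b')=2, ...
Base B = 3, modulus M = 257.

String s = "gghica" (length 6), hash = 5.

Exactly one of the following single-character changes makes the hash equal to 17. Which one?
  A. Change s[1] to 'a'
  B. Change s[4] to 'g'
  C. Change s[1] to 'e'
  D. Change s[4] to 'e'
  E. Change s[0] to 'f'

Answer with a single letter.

Answer: B

Derivation:
Option A: s[1]='g'->'a', delta=(1-7)*3^4 mod 257 = 28, hash=5+28 mod 257 = 33
Option B: s[4]='c'->'g', delta=(7-3)*3^1 mod 257 = 12, hash=5+12 mod 257 = 17 <-- target
Option C: s[1]='g'->'e', delta=(5-7)*3^4 mod 257 = 95, hash=5+95 mod 257 = 100
Option D: s[4]='c'->'e', delta=(5-3)*3^1 mod 257 = 6, hash=5+6 mod 257 = 11
Option E: s[0]='g'->'f', delta=(6-7)*3^5 mod 257 = 14, hash=5+14 mod 257 = 19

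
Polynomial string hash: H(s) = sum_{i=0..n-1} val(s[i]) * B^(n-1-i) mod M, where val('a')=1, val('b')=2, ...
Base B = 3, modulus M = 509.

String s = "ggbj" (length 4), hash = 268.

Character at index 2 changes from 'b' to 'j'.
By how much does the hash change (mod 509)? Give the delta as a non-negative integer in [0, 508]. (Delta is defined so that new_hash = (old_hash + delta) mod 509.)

Delta formula: (val(new) - val(old)) * B^(n-1-k) mod M
  val('j') - val('b') = 10 - 2 = 8
  B^(n-1-k) = 3^1 mod 509 = 3
  Delta = 8 * 3 mod 509 = 24

Answer: 24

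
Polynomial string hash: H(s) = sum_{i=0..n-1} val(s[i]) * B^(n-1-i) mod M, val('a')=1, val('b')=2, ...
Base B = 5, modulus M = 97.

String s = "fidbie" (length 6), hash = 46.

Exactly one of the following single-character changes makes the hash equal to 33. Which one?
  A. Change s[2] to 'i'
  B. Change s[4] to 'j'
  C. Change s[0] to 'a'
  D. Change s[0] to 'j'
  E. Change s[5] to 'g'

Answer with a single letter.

Option A: s[2]='d'->'i', delta=(9-4)*5^3 mod 97 = 43, hash=46+43 mod 97 = 89
Option B: s[4]='i'->'j', delta=(10-9)*5^1 mod 97 = 5, hash=46+5 mod 97 = 51
Option C: s[0]='f'->'a', delta=(1-6)*5^5 mod 97 = 89, hash=46+89 mod 97 = 38
Option D: s[0]='f'->'j', delta=(10-6)*5^5 mod 97 = 84, hash=46+84 mod 97 = 33 <-- target
Option E: s[5]='e'->'g', delta=(7-5)*5^0 mod 97 = 2, hash=46+2 mod 97 = 48

Answer: D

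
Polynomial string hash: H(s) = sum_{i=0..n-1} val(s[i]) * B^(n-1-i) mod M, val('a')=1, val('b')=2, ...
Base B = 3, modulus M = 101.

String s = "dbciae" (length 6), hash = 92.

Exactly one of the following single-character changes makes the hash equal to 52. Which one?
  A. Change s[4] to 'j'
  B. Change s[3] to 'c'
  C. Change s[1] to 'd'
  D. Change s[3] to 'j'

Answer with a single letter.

Option A: s[4]='a'->'j', delta=(10-1)*3^1 mod 101 = 27, hash=92+27 mod 101 = 18
Option B: s[3]='i'->'c', delta=(3-9)*3^2 mod 101 = 47, hash=92+47 mod 101 = 38
Option C: s[1]='b'->'d', delta=(4-2)*3^4 mod 101 = 61, hash=92+61 mod 101 = 52 <-- target
Option D: s[3]='i'->'j', delta=(10-9)*3^2 mod 101 = 9, hash=92+9 mod 101 = 0

Answer: C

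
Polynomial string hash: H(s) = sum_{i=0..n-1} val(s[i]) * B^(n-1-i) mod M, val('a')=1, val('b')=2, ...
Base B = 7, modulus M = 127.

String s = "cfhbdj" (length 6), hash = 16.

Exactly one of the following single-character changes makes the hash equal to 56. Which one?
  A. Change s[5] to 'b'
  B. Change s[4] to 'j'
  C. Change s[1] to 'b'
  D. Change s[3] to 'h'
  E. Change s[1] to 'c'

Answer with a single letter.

Option A: s[5]='j'->'b', delta=(2-10)*7^0 mod 127 = 119, hash=16+119 mod 127 = 8
Option B: s[4]='d'->'j', delta=(10-4)*7^1 mod 127 = 42, hash=16+42 mod 127 = 58
Option C: s[1]='f'->'b', delta=(2-6)*7^4 mod 127 = 48, hash=16+48 mod 127 = 64
Option D: s[3]='b'->'h', delta=(8-2)*7^2 mod 127 = 40, hash=16+40 mod 127 = 56 <-- target
Option E: s[1]='f'->'c', delta=(3-6)*7^4 mod 127 = 36, hash=16+36 mod 127 = 52

Answer: D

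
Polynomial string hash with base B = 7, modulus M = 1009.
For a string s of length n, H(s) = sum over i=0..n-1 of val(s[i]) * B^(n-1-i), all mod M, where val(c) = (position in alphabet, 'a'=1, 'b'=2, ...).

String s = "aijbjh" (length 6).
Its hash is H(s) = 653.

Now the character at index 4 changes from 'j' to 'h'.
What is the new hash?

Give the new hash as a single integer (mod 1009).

Answer: 639

Derivation:
val('j') = 10, val('h') = 8
Position k = 4, exponent = n-1-k = 1
B^1 mod M = 7^1 mod 1009 = 7
Delta = (8 - 10) * 7 mod 1009 = 995
New hash = (653 + 995) mod 1009 = 639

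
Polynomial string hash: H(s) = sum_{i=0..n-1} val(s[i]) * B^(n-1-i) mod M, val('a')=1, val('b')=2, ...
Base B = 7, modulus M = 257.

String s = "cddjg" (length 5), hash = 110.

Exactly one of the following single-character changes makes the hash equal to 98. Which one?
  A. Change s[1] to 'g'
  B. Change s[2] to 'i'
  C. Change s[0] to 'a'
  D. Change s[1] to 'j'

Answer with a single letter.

Option A: s[1]='d'->'g', delta=(7-4)*7^3 mod 257 = 1, hash=110+1 mod 257 = 111
Option B: s[2]='d'->'i', delta=(9-4)*7^2 mod 257 = 245, hash=110+245 mod 257 = 98 <-- target
Option C: s[0]='c'->'a', delta=(1-3)*7^4 mod 257 = 81, hash=110+81 mod 257 = 191
Option D: s[1]='d'->'j', delta=(10-4)*7^3 mod 257 = 2, hash=110+2 mod 257 = 112

Answer: B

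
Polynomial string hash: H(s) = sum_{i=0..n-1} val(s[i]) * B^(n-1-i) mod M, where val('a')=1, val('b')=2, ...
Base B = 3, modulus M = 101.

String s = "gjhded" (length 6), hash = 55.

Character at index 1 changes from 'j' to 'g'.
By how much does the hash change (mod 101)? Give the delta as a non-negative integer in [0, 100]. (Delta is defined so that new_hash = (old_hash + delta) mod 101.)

Answer: 60

Derivation:
Delta formula: (val(new) - val(old)) * B^(n-1-k) mod M
  val('g') - val('j') = 7 - 10 = -3
  B^(n-1-k) = 3^4 mod 101 = 81
  Delta = -3 * 81 mod 101 = 60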